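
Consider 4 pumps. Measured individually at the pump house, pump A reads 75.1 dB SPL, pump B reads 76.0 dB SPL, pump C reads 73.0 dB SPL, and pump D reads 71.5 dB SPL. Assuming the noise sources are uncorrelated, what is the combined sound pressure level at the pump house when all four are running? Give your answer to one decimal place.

Uncorrelated sources add in intensity (power), not in dB.
L_total = 10·log₁₀(10^(75.1/10) + 10^(76.0/10) + 10^(73.0/10) + 10^(71.5/10)) = 10·log₁₀(106200000) = 80.3 dB SPL.

80.3 dB SPL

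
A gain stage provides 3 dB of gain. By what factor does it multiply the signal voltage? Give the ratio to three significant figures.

1.41

Voltage ratio = 10^(dB/20).
10^(3/20) = 10^(0.1500) = 1.41.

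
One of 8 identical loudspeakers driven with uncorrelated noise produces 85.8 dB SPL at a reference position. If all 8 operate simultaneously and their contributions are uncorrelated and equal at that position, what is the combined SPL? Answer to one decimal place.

8 equal incoherent sources raise the level by 10·log₁₀(8) = 9.03 dB.
L_total = 85.8 + 9.03 = 94.8 dB SPL.

94.8 dB SPL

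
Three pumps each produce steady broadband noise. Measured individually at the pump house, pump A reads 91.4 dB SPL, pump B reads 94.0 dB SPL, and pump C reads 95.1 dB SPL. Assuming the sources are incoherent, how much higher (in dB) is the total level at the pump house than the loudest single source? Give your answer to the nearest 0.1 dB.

3.4 dB

Uncorrelated sources add in intensity (power), not in dB.
L_total = 10·log₁₀(10^(91.4/10) + 10^(94.0/10) + 10^(95.1/10)) = 98.53 dB SPL.
Excess over the loudest (95.1 dB): 98.53 − 95.1 = 3.4 dB.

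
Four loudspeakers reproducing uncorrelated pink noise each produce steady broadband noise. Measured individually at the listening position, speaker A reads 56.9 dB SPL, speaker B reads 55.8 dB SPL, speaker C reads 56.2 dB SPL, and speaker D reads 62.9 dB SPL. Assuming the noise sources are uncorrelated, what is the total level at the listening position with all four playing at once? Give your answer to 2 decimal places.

Add the sources as powers (linear), then convert back to dB:
L_total = 10·log₁₀(10^(56.9/10) + 10^(55.8/10) + 10^(56.2/10) + 10^(62.9/10)) = 10·log₁₀(3237000) = 65.10 dB SPL.

65.10 dB SPL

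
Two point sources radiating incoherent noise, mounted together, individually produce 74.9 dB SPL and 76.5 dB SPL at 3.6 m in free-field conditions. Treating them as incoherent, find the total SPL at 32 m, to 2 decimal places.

Combined at 3.6 m: 10·log₁₀(10^(74.9/10)+10^(76.5/10)) = 78.784 dB SPL.
Then apply −20·log₁₀(32/3.6) = -18.977 dB → 59.81 dB SPL.

59.81 dB SPL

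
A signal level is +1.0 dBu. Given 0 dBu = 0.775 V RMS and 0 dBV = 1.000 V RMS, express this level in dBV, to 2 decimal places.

-1.21 dBV

The offset between the scales is 20·log₁₀(0.775/1.000) = −2.214 dB.
So dBV = +1.0 − 2.214 = -1.21 dBV.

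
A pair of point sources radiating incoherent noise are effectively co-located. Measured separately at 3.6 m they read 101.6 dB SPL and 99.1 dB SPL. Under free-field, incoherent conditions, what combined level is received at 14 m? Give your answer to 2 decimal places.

91.74 dB SPL

Combined at 3.6 m: 10·log₁₀(10^(101.6/10)+10^(99.1/10)) = 103.538 dB SPL.
Then apply −20·log₁₀(14/3.6) = -11.797 dB → 91.74 dB SPL.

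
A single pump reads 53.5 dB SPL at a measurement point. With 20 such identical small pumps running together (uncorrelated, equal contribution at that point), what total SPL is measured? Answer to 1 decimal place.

20 equal incoherent sources raise the level by 10·log₁₀(20) = 13.01 dB.
L_total = 53.5 + 13.01 = 66.5 dB SPL.

66.5 dB SPL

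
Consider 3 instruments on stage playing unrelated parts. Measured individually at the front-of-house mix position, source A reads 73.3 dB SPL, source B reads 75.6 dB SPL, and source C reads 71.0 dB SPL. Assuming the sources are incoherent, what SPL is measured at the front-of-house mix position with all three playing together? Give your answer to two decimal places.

Uncorrelated sources add in intensity (power), not in dB.
L_total = 10·log₁₀(10^(73.3/10) + 10^(75.6/10) + 10^(71.0/10)) = 10·log₁₀(70280000) = 78.47 dB SPL.

78.47 dB SPL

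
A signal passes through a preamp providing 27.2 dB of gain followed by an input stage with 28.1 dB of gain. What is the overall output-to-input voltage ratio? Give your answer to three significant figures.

Net gain = 27.2 + 28.1 = 55.3 dB.
Voltage ratio = 10^(55.3/20) = 582.

582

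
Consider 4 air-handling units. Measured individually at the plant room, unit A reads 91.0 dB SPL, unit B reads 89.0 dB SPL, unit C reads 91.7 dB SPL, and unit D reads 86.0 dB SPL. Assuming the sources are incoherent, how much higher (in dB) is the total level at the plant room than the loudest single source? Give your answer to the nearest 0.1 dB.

4.2 dB

Incoherent sources sum as intensities:
L_total = 10·log₁₀(10^(91.0/10) + 10^(89.0/10) + 10^(91.7/10) + 10^(86.0/10)) = 95.94 dB SPL.
Excess over the loudest (91.7 dB): 95.94 − 91.7 = 4.2 dB.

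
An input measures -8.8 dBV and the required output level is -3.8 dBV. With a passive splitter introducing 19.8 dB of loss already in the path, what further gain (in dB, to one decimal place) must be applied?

The required make-up gain is the shortfall in the dB sum.
G = -3.8 − (-8.8) + 19.8 = 24.8 dB.

24.8 dB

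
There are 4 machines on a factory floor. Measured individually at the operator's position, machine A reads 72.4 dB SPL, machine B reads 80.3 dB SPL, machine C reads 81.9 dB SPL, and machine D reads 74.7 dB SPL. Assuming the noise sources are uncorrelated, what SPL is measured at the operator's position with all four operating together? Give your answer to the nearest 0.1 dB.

Incoherent sources sum as intensities:
L_total = 10·log₁₀(10^(72.4/10) + 10^(80.3/10) + 10^(81.9/10) + 10^(74.7/10)) = 10·log₁₀(308900000) = 84.9 dB SPL.

84.9 dB SPL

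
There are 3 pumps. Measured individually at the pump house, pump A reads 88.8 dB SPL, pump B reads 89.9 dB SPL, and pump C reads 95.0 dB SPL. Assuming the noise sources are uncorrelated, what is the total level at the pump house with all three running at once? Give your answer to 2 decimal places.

Uncorrelated sources add in intensity (power), not in dB.
L_total = 10·log₁₀(10^(88.8/10) + 10^(89.9/10) + 10^(95.0/10)) = 10·log₁₀(4898000000) = 96.90 dB SPL.

96.90 dB SPL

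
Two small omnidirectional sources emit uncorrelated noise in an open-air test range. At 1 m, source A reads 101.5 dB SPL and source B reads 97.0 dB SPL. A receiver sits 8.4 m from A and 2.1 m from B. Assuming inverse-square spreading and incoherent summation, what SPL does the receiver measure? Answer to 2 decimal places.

At the listener: L_A = 101.5 − 20·log₁₀(8.4) = 83.014 dB; L_B = 97.0 − 20·log₁₀(2.1) = 90.556 dB.
Combined: 10·log₁₀(10^(83.014/10)+10^(90.556/10)) = 91.26 dB SPL.

91.26 dB SPL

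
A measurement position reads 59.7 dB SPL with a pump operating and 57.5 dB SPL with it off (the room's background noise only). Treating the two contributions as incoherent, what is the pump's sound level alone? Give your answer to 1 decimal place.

Subtract intensities: L_src = 10·log₁₀(10^(L_total/10) − 10^(L_bg/10)).
L_src = 10·log₁₀(10^(59.7/10) − 10^(57.5/10)) = 10·log₁₀(370900) = 55.7 dB SPL.

55.7 dB SPL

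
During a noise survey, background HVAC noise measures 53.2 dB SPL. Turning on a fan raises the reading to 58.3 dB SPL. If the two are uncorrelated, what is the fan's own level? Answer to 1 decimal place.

56.7 dB SPL

Remove the background by subtracting linear intensities:
L_src = 10·log₁₀(10^(58.3/10) − 10^(53.2/10)) = 10·log₁₀(467200) = 56.7 dB SPL.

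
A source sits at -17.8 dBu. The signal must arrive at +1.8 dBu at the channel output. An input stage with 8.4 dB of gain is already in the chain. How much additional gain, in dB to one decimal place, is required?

The required make-up gain is the shortfall in the dB sum.
G = +1.8 − (-17.8) − 8.4 = 11.2 dB.

11.2 dB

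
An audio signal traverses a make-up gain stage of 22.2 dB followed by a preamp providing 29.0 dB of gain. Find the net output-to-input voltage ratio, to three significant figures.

Net gain = 22.2 + 29.0 = 51.2 dB.
Voltage ratio = 10^(51.2/20) = 363.

363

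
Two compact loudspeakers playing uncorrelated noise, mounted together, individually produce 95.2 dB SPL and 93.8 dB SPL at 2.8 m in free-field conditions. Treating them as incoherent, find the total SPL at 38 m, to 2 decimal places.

Combined at 2.8 m: 10·log₁₀(10^(95.2/10)+10^(93.8/10)) = 97.566 dB SPL.
Then apply −20·log₁₀(38/2.8) = -22.653 dB → 74.91 dB SPL.

74.91 dB SPL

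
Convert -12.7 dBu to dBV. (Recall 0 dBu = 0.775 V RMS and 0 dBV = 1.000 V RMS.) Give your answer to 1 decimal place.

-14.9 dBV

The offset between the scales is 20·log₁₀(0.775/1.000) = −2.214 dB.
So dBV = -12.7 − 2.214 = -14.9 dBV.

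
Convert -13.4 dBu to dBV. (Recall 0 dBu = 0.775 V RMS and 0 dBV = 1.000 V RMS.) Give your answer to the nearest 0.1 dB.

The offset between the scales is 20·log₁₀(0.775/1.000) = −2.214 dB.
So dBV = -13.4 − 2.214 = -15.6 dBV.

-15.6 dBV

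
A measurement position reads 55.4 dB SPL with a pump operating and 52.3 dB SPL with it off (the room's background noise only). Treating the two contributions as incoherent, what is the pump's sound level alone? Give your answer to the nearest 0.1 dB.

52.5 dB SPL

Background correction is a power subtraction:
L_src = 10·log₁₀(10^(55.4/10) − 10^(52.3/10)) = 10·log₁₀(176900) = 52.5 dB SPL.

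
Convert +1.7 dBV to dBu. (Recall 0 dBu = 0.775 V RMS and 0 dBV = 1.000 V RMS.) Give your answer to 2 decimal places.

+3.91 dBu

The offset between the scales is 20·log₁₀(0.775/1.000) = −2.214 dB.
So dBu = +1.7 + 2.214 = +3.91 dBu.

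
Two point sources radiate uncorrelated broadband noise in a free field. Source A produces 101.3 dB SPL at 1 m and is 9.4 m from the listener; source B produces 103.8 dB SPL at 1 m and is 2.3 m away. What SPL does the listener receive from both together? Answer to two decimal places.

96.71 dB SPL

At the listener: L_A = 101.3 − 20·log₁₀(9.4) = 81.837 dB; L_B = 103.8 − 20·log₁₀(2.3) = 96.565 dB.
Combined: 10·log₁₀(10^(81.837/10)+10^(96.565/10)) = 96.71 dB SPL.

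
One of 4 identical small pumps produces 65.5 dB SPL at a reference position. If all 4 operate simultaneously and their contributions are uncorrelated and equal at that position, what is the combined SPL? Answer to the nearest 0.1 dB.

4 equal incoherent sources raise the level by 10·log₁₀(4) = 6.02 dB.
L_total = 65.5 + 6.02 = 71.5 dB SPL.

71.5 dB SPL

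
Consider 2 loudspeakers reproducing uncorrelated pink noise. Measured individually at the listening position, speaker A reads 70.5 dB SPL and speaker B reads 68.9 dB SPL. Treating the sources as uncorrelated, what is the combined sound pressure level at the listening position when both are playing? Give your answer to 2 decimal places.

Incoherent sources sum as intensities:
L_total = 10·log₁₀(10^(70.5/10) + 10^(68.9/10)) = 10·log₁₀(18980000) = 72.78 dB SPL.

72.78 dB SPL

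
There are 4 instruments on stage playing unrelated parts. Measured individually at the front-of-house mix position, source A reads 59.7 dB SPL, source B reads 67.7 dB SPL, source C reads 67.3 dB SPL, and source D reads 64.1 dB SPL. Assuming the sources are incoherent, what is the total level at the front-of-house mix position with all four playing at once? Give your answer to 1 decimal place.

Uncorrelated sources add in intensity (power), not in dB.
L_total = 10·log₁₀(10^(59.7/10) + 10^(67.7/10) + 10^(67.3/10) + 10^(64.1/10)) = 10·log₁₀(14760000) = 71.7 dB SPL.

71.7 dB SPL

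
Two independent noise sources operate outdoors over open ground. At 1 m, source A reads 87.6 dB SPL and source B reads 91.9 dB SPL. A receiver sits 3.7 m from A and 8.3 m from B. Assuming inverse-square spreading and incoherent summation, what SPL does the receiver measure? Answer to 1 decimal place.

At the listener: L_A = 87.6 − 20·log₁₀(3.7) = 76.24 dB; L_B = 91.9 − 20·log₁₀(8.3) = 73.52 dB.
Combined: 10·log₁₀(10^(76.24/10)+10^(73.52/10)) = 78.1 dB SPL.

78.1 dB SPL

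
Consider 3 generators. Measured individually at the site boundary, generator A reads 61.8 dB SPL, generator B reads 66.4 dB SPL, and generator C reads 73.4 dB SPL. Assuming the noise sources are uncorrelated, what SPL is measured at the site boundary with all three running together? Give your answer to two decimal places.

74.43 dB SPL

Add the sources as powers (linear), then convert back to dB:
L_total = 10·log₁₀(10^(61.8/10) + 10^(66.4/10) + 10^(73.4/10)) = 10·log₁₀(27760000) = 74.43 dB SPL.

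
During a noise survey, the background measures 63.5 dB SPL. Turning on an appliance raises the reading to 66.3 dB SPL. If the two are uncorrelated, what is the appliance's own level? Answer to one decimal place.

Remove the background by subtracting linear intensities:
L_src = 10·log₁₀(10^(66.3/10) − 10^(63.5/10)) = 10·log₁₀(2027000) = 63.1 dB SPL.

63.1 dB SPL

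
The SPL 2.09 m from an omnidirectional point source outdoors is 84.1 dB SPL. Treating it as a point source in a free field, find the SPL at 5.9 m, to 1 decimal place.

For a point source in a free field, ΔL = −20·log₁₀(d₂/d₁).
ΔL = −20·log₁₀(5.9/2.09) = -9.01 dB, so L₂ = 84.1 + (-9.01) = 75.1 dB SPL.

75.1 dB SPL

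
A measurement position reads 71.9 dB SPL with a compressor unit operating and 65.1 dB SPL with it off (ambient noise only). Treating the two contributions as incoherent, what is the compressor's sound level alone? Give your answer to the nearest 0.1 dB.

Subtract intensities: L_src = 10·log₁₀(10^(L_total/10) − 10^(L_bg/10)).
L_src = 10·log₁₀(10^(71.9/10) − 10^(65.1/10)) = 10·log₁₀(12250000) = 70.9 dB SPL.

70.9 dB SPL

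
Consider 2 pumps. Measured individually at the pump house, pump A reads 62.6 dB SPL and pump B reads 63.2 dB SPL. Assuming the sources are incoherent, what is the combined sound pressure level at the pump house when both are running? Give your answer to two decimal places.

Add the sources as powers (linear), then convert back to dB:
L_total = 10·log₁₀(10^(62.6/10) + 10^(63.2/10)) = 10·log₁₀(3909000) = 65.92 dB SPL.

65.92 dB SPL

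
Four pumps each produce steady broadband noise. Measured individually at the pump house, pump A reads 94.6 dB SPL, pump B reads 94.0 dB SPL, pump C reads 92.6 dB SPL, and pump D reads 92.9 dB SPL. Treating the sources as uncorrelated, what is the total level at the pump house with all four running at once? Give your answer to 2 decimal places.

99.62 dB SPL

Uncorrelated sources add in intensity (power), not in dB.
L_total = 10·log₁₀(10^(94.6/10) + 10^(94.0/10) + 10^(92.6/10) + 10^(92.9/10)) = 10·log₁₀(9165000000) = 99.62 dB SPL.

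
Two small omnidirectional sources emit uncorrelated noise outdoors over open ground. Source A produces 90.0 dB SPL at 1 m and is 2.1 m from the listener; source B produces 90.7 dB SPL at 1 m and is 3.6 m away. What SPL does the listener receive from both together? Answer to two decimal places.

85.02 dB SPL

At the listener: L_A = 90.0 − 20·log₁₀(2.1) = 83.556 dB; L_B = 90.7 − 20·log₁₀(3.6) = 79.574 dB.
Combined: 10·log₁₀(10^(83.556/10)+10^(79.574/10)) = 85.02 dB SPL.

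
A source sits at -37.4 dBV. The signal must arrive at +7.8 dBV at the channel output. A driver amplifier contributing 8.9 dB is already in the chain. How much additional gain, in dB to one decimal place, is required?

36.3 dB

The required make-up gain is the shortfall in the dB sum.
G = +7.8 − (-37.4) − 8.9 = 36.3 dB.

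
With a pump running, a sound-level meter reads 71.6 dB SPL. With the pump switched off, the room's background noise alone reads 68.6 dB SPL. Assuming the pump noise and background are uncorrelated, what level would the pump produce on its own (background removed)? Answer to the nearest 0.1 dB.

Remove the background by subtracting linear intensities:
L_src = 10·log₁₀(10^(71.6/10) − 10^(68.6/10)) = 10·log₁₀(7210000) = 68.6 dB SPL.

68.6 dB SPL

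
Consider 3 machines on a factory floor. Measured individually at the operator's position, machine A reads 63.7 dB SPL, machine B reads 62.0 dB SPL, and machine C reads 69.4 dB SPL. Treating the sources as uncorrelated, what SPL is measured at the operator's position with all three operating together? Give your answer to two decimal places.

71.02 dB SPL

Add the sources as powers (linear), then convert back to dB:
L_total = 10·log₁₀(10^(63.7/10) + 10^(62.0/10) + 10^(69.4/10)) = 10·log₁₀(12640000) = 71.02 dB SPL.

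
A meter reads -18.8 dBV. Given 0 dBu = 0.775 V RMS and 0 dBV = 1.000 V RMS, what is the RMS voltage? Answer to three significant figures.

V = 1.000 V × 10^(-18.8/20).
= 1.000 × 0.1148 = 0.115 V.

0.115 V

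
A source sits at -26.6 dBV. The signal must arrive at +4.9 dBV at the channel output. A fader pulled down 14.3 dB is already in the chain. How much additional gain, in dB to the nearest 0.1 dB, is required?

The required make-up gain is the shortfall in the dB sum.
G = +4.9 − (-26.6) + 14.3 = 45.8 dB.

45.8 dB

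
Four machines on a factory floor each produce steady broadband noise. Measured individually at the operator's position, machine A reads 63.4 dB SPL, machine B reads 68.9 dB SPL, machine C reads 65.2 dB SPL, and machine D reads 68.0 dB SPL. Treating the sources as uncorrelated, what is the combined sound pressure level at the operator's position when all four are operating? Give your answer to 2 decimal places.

Incoherent sources sum as intensities:
L_total = 10·log₁₀(10^(63.4/10) + 10^(68.9/10) + 10^(65.2/10) + 10^(68.0/10)) = 10·log₁₀(19570000) = 72.92 dB SPL.

72.92 dB SPL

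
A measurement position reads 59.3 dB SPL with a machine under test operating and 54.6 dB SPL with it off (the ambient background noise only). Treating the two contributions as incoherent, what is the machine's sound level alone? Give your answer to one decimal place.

57.5 dB SPL

Background correction is a power subtraction:
L_src = 10·log₁₀(10^(59.3/10) − 10^(54.6/10)) = 10·log₁₀(562700) = 57.5 dB SPL.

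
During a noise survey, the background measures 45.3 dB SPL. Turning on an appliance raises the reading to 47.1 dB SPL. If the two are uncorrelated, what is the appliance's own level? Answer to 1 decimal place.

Background correction is a power subtraction:
L_src = 10·log₁₀(10^(47.1/10) − 10^(45.3/10)) = 10·log₁₀(17400) = 42.4 dB SPL.

42.4 dB SPL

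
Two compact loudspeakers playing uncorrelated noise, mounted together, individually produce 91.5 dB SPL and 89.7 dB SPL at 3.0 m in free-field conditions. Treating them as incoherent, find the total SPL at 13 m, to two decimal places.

80.97 dB SPL

Combined at 3.0 m: 10·log₁₀(10^(91.5/10)+10^(89.7/10)) = 93.703 dB SPL.
Then apply −20·log₁₀(13/3.0) = -12.736 dB → 80.97 dB SPL.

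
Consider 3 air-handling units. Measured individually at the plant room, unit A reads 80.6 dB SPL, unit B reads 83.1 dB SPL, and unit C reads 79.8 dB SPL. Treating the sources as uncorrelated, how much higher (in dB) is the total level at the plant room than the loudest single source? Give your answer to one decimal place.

3.1 dB

Uncorrelated sources add in intensity (power), not in dB.
L_total = 10·log₁₀(10^(80.6/10) + 10^(83.1/10) + 10^(79.8/10)) = 86.18 dB SPL.
Excess over the loudest (83.1 dB): 86.18 − 83.1 = 3.1 dB.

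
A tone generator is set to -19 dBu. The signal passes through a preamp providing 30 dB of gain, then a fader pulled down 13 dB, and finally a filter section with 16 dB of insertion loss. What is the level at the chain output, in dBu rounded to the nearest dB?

-18 dBu

In dB, series stages simply add:
-19 + 30 − 13 − 16 = -18 dBu.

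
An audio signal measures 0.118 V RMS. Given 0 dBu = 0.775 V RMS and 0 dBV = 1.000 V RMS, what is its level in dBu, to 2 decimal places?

-16.35 dBu

dBu = 20·log₁₀(V / 0.775 V).
20·log₁₀(0.118/0.775) = -16.35 dBu.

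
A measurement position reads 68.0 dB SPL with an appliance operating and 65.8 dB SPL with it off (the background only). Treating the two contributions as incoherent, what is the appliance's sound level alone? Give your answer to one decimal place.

Subtract intensities: L_src = 10·log₁₀(10^(L_total/10) − 10^(L_bg/10)).
L_src = 10·log₁₀(10^(68.0/10) − 10^(65.8/10)) = 10·log₁₀(2508000) = 64.0 dB SPL.

64.0 dB SPL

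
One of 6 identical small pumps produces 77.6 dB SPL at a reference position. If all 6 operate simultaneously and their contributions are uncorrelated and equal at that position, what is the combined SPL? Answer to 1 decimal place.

85.4 dB SPL

6 equal incoherent sources raise the level by 10·log₁₀(6) = 7.78 dB.
L_total = 77.6 + 7.78 = 85.4 dB SPL.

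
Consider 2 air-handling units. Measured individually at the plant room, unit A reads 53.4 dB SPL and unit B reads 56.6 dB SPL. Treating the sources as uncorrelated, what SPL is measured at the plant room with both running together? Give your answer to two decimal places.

Add the sources as powers (linear), then convert back to dB:
L_total = 10·log₁₀(10^(53.4/10) + 10^(56.6/10)) = 10·log₁₀(675900) = 58.30 dB SPL.

58.30 dB SPL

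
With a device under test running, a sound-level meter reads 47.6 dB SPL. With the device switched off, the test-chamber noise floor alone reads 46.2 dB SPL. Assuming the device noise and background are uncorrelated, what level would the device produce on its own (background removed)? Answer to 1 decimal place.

Remove the background by subtracting linear intensities:
L_src = 10·log₁₀(10^(47.6/10) − 10^(46.2/10)) = 10·log₁₀(15860) = 42.0 dB SPL.

42.0 dB SPL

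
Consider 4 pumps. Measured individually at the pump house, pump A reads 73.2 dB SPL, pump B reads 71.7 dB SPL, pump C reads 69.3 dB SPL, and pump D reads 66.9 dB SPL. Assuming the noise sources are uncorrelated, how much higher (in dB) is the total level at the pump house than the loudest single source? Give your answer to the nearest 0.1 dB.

3.7 dB

Incoherent sources sum as intensities:
L_total = 10·log₁₀(10^(73.2/10) + 10^(71.7/10) + 10^(69.3/10) + 10^(66.9/10)) = 76.91 dB SPL.
Excess over the loudest (73.2 dB): 76.91 − 73.2 = 3.7 dB.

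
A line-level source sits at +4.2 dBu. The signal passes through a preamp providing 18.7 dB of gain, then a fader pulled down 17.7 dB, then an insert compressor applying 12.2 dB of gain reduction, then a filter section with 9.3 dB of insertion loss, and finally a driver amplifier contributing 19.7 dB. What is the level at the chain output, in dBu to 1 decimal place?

Cascaded gains and losses add directly in dB.
+4.2 + 18.7 − 17.7 − 12.2 − 9.3 + 19.7 = +3.4 dBu.

+3.4 dBu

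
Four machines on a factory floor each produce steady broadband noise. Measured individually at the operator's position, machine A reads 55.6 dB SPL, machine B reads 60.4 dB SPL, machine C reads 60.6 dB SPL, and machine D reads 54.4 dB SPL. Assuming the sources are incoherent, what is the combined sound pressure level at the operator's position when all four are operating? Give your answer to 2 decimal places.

64.60 dB SPL

Add the sources as powers (linear), then convert back to dB:
L_total = 10·log₁₀(10^(55.6/10) + 10^(60.4/10) + 10^(60.6/10) + 10^(54.4/10)) = 10·log₁₀(2883000) = 64.60 dB SPL.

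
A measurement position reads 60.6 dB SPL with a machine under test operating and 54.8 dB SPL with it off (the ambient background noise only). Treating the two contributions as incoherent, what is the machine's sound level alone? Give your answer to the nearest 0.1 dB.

Background correction is a power subtraction:
L_src = 10·log₁₀(10^(60.6/10) − 10^(54.8/10)) = 10·log₁₀(846200) = 59.3 dB SPL.

59.3 dB SPL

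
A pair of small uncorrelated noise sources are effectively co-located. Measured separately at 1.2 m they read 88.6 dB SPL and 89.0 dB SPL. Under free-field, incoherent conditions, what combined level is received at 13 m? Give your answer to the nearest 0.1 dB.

Combined at 1.2 m: 10·log₁₀(10^(88.6/10)+10^(89.0/10)) = 91.81 dB SPL.
Then apply −20·log₁₀(13/1.2) = -20.70 dB → 71.1 dB SPL.

71.1 dB SPL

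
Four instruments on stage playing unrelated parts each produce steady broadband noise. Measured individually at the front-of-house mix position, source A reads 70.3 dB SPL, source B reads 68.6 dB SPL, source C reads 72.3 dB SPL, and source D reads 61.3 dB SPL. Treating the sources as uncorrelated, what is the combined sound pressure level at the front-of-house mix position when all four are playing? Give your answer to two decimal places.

75.60 dB SPL

Add the sources as powers (linear), then convert back to dB:
L_total = 10·log₁₀(10^(70.3/10) + 10^(68.6/10) + 10^(72.3/10) + 10^(61.3/10)) = 10·log₁₀(36290000) = 75.60 dB SPL.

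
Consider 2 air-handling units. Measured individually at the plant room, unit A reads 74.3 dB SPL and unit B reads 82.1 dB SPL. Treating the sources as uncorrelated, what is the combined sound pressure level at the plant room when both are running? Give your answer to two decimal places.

82.77 dB SPL

Add the sources as powers (linear), then convert back to dB:
L_total = 10·log₁₀(10^(74.3/10) + 10^(82.1/10)) = 10·log₁₀(189100000) = 82.77 dB SPL.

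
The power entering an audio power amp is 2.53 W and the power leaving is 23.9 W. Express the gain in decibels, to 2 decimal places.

9.75 dB

For a power ratio, dB = 10·log₁₀(P₂/P₁).
10·log₁₀(23.9/2.53) = 10·log₁₀(9.447) = 9.75 dB.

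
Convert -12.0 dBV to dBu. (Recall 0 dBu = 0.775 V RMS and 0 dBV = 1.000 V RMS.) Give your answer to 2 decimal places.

-9.79 dBu

The offset between the scales is 20·log₁₀(0.775/1.000) = −2.214 dB.
So dBu = -12.0 + 2.214 = -9.79 dBu.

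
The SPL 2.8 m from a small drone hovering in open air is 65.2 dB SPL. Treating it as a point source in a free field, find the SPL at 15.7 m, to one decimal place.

50.2 dB SPL

For a point source in a free field, ΔL = −20·log₁₀(d₂/d₁).
ΔL = −20·log₁₀(15.7/2.8) = -14.97 dB, so L₂ = 65.2 + (-14.97) = 50.2 dB SPL.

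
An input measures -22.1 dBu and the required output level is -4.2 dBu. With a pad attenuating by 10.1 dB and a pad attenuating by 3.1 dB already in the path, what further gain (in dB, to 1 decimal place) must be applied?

31.1 dB

The required make-up gain is the shortfall in the dB sum.
G = -4.2 − (-22.1) + 10.1 + 3.1 = 31.1 dB.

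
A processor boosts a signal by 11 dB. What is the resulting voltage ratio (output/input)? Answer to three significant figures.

3.55

Voltage ratio = 10^(dB/20).
10^(11/20) = 10^(0.5500) = 3.55.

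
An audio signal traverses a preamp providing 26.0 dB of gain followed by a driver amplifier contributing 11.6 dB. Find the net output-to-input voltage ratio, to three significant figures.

75.9

Net gain = 26.0 + 11.6 = 37.6 dB.
Voltage ratio = 10^(37.6/20) = 75.9.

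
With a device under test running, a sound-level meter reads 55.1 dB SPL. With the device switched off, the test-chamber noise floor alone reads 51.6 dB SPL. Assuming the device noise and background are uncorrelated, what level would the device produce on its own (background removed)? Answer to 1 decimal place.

52.5 dB SPL

Background correction is a power subtraction:
L_src = 10·log₁₀(10^(55.1/10) − 10^(51.6/10)) = 10·log₁₀(179000) = 52.5 dB SPL.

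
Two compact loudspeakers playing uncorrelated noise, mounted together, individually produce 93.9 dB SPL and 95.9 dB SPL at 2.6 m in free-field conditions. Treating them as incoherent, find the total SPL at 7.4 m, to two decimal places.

88.94 dB SPL

Combined at 2.6 m: 10·log₁₀(10^(93.9/10)+10^(95.9/10)) = 98.024 dB SPL.
Then apply −20·log₁₀(7.4/2.6) = -9.085 dB → 88.94 dB SPL.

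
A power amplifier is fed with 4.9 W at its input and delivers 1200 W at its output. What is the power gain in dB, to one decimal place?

For a power ratio, dB = 10·log₁₀(P₂/P₁).
10·log₁₀(1200/4.9) = 10·log₁₀(244.9) = 23.9 dB.

23.9 dB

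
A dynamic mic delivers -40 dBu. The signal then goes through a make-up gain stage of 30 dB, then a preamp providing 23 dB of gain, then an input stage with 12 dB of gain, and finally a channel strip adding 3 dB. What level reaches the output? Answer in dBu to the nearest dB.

+28 dBu

Cascaded gains and losses add directly in dB.
-40 + 30 + 23 + 12 + 3 = +28 dBu.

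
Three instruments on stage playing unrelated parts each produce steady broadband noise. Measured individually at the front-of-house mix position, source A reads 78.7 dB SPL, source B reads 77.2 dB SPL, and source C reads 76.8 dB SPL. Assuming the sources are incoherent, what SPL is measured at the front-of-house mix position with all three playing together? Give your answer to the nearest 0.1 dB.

Add the sources as powers (linear), then convert back to dB:
L_total = 10·log₁₀(10^(78.7/10) + 10^(77.2/10) + 10^(76.8/10)) = 10·log₁₀(174500000) = 82.4 dB SPL.

82.4 dB SPL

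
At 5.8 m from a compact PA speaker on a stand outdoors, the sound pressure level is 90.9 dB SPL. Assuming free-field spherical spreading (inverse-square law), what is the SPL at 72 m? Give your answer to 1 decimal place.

Free-field point source: level drops by 20·log₁₀ of the distance ratio.
ΔL = −20·log₁₀(72/5.8) = -21.88 dB, so L₂ = 90.9 + (-21.88) = 69.0 dB SPL.

69.0 dB SPL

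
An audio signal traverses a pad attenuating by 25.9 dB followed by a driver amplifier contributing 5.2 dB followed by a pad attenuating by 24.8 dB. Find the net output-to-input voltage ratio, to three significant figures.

Net gain = (−25.9) + 5.2 + (−24.8) = -45.5 dB.
Voltage ratio = 10^(-45.5/20) = 0.00531.

0.00531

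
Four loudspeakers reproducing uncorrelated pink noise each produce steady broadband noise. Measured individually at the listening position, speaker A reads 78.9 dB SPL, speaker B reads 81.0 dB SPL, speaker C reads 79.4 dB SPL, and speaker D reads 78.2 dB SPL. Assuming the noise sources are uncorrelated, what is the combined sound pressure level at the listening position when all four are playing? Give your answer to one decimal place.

Add the sources as powers (linear), then convert back to dB:
L_total = 10·log₁₀(10^(78.9/10) + 10^(81.0/10) + 10^(79.4/10) + 10^(78.2/10)) = 10·log₁₀(356700000) = 85.5 dB SPL.

85.5 dB SPL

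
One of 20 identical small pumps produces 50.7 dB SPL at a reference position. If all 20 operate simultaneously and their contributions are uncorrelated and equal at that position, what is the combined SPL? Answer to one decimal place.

20 equal incoherent sources raise the level by 10·log₁₀(20) = 13.01 dB.
L_total = 50.7 + 13.01 = 63.7 dB SPL.

63.7 dB SPL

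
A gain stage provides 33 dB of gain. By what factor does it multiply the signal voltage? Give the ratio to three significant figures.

44.7

Voltage ratio = 10^(dB/20).
10^(33/20) = 10^(1.650) = 44.7.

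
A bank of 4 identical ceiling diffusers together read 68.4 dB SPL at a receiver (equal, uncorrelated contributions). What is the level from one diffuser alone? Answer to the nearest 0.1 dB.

62.4 dB SPL

4 equal incoherent sources add 10·log₁₀(4) = 6.02 dB over one source.
L_one = 68.4 − 6.02 = 62.4 dB SPL.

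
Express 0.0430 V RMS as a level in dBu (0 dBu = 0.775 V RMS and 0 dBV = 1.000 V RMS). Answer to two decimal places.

dBu = 20·log₁₀(V / 0.775 V).
20·log₁₀(0.0430/0.775) = -25.12 dBu.

-25.12 dBu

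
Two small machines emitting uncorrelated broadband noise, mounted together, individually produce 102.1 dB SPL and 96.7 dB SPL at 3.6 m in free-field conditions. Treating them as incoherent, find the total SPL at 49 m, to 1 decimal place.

80.5 dB SPL

Combined at 3.6 m: 10·log₁₀(10^(102.1/10)+10^(96.7/10)) = 103.20 dB SPL.
Then apply −20·log₁₀(49/3.6) = -22.68 dB → 80.5 dB SPL.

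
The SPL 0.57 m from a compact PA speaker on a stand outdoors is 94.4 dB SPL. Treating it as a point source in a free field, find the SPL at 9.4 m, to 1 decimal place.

For a point source in a free field, ΔL = −20·log₁₀(d₂/d₁).
ΔL = −20·log₁₀(9.4/0.57) = -24.35 dB, so L₂ = 94.4 + (-24.35) = 70.1 dB SPL.

70.1 dB SPL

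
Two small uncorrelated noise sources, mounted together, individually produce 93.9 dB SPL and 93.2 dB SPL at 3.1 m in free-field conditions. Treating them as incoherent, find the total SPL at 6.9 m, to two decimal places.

Combined at 3.1 m: 10·log₁₀(10^(93.9/10)+10^(93.2/10)) = 96.574 dB SPL.
Then apply −20·log₁₀(6.9/3.1) = -6.950 dB → 89.62 dB SPL.

89.62 dB SPL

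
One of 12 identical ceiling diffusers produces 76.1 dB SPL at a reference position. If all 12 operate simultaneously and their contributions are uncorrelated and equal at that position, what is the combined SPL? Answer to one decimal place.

12 equal incoherent sources raise the level by 10·log₁₀(12) = 10.79 dB.
L_total = 76.1 + 10.79 = 86.9 dB SPL.

86.9 dB SPL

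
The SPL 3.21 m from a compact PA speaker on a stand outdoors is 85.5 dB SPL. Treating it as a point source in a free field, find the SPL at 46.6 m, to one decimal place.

Inverse-square spreading gives ΔL = −20·log₁₀(d₂/d₁).
ΔL = −20·log₁₀(46.6/3.21) = -23.24 dB, so L₂ = 85.5 + (-23.24) = 62.3 dB SPL.

62.3 dB SPL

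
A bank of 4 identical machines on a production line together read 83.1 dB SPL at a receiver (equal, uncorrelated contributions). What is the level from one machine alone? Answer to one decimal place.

77.1 dB SPL

4 equal incoherent sources add 10·log₁₀(4) = 6.02 dB over one source.
L_one = 83.1 − 6.02 = 77.1 dB SPL.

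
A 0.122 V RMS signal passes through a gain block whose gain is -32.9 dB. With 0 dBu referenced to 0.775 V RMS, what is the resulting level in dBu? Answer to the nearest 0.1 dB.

-49.0 dBu

Input level: 20·log₁₀(0.122/0.775) = -16.06 dBu.
Output: -16.06 − 32.9 = -49.0 dBu.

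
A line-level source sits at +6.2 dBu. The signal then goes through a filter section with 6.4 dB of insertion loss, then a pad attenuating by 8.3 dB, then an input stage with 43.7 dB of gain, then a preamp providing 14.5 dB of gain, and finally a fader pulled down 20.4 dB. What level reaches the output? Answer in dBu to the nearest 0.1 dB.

Cascaded gains and losses add directly in dB.
+6.2 − 6.4 − 8.3 + 43.7 + 14.5 − 20.4 = +29.3 dBu.

+29.3 dBu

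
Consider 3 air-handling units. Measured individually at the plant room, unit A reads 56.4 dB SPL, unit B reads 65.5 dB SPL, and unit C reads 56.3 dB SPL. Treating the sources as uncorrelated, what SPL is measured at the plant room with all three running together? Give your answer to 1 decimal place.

66.4 dB SPL

Incoherent sources sum as intensities:
L_total = 10·log₁₀(10^(56.4/10) + 10^(65.5/10) + 10^(56.3/10)) = 10·log₁₀(4411000) = 66.4 dB SPL.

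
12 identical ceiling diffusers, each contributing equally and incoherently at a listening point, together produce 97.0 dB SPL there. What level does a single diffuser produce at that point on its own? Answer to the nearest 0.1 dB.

86.2 dB SPL

12 equal incoherent sources add 10·log₁₀(12) = 10.79 dB over one source.
L_one = 97.0 − 10.79 = 86.2 dB SPL.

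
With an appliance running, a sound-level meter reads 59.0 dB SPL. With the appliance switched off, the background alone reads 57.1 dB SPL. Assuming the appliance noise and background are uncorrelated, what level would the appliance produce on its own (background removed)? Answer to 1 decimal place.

Background correction is a power subtraction:
L_src = 10·log₁₀(10^(59.0/10) − 10^(57.1/10)) = 10·log₁₀(281500) = 54.5 dB SPL.

54.5 dB SPL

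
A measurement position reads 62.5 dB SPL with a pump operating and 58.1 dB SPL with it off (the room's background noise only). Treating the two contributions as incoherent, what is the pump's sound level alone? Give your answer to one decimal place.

60.5 dB SPL

Background correction is a power subtraction:
L_src = 10·log₁₀(10^(62.5/10) − 10^(58.1/10)) = 10·log₁₀(1133000) = 60.5 dB SPL.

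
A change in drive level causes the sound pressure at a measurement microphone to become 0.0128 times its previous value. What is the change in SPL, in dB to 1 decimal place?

-37.9 dB

SPL change from a pressure ratio uses the 20·log₁₀ form:
20·log₁₀(0.0128) = -37.9 dB.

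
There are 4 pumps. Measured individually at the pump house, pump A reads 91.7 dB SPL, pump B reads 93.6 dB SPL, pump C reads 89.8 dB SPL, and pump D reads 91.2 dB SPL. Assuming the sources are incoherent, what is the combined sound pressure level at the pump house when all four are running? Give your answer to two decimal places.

97.81 dB SPL

Add the sources as powers (linear), then convert back to dB:
L_total = 10·log₁₀(10^(91.7/10) + 10^(93.6/10) + 10^(89.8/10) + 10^(91.2/10)) = 10·log₁₀(6043000000) = 97.81 dB SPL.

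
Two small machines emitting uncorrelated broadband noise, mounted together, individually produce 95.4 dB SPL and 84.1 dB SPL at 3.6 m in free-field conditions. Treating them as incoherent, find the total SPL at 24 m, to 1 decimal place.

Combined at 3.6 m: 10·log₁₀(10^(95.4/10)+10^(84.1/10)) = 95.71 dB SPL.
Then apply −20·log₁₀(24/3.6) = -16.48 dB → 79.2 dB SPL.

79.2 dB SPL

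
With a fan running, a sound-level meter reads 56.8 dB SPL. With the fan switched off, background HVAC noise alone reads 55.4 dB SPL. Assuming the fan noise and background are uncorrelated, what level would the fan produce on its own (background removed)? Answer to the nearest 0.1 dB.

51.2 dB SPL

Background correction is a power subtraction:
L_src = 10·log₁₀(10^(56.8/10) − 10^(55.4/10)) = 10·log₁₀(131900) = 51.2 dB SPL.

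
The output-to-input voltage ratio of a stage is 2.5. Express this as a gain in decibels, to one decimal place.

For a voltage ratio, dB = 20·log₁₀(V₂/V₁).
20·log₁₀(2.5) = 8.0 dB.

8.0 dB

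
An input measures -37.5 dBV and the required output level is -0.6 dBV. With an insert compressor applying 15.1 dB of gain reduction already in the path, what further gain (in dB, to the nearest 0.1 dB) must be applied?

52.0 dB

The required make-up gain is the shortfall in the dB sum.
G = -0.6 − (-37.5) + 15.1 = 52.0 dB.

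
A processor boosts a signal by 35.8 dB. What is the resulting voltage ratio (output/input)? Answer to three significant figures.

61.7

Voltage ratio = 10^(dB/20).
10^(35.8/20) = 10^(1.790) = 61.7.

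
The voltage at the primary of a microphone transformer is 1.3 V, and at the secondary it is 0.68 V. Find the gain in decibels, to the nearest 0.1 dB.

-5.6 dB

For a voltage ratio, dB = 20·log₁₀(V₂/V₁).
20·log₁₀(0.68/1.3) = 20·log₁₀(0.5231) = -5.6 dB.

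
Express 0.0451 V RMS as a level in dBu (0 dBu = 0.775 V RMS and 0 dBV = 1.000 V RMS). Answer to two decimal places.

dBu = 20·log₁₀(V / 0.775 V).
20·log₁₀(0.0451/0.775) = -24.70 dBu.

-24.70 dBu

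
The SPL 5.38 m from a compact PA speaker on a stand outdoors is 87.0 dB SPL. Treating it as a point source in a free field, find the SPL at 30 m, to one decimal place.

72.1 dB SPL

Inverse-square spreading gives ΔL = −20·log₁₀(d₂/d₁).
ΔL = −20·log₁₀(30/5.38) = -14.93 dB, so L₂ = 87.0 + (-14.93) = 72.1 dB SPL.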